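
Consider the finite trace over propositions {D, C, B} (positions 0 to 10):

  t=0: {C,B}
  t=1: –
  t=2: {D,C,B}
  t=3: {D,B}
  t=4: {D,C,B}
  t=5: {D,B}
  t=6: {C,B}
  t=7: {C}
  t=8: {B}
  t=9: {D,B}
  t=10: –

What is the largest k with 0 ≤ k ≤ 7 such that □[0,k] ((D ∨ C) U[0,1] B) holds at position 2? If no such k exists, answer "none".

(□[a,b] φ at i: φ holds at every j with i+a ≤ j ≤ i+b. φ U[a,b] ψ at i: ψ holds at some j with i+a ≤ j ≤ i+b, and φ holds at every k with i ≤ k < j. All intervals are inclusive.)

7

((D ∨ C) U[0,1] B) must hold from j=2 onward; find where it first fails.
  j=2: holds
  j=3: holds
  j=4: holds
  j=5: holds
  j=6: holds
  j=7: holds
  j=8: holds
  j=9: holds
Holds through j=9; largest k = 7.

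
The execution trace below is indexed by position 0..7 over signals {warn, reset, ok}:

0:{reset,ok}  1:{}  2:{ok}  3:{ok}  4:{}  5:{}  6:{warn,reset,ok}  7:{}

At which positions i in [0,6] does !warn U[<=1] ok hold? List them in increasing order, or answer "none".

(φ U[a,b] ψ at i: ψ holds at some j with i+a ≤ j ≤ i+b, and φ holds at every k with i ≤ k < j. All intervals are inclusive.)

Evaluate at each i in [0,6]:
  i=0: ✓ (rhs at j=0)
  i=1: ✓ (rhs at j=2; lhs holds on [1,1])
  i=2: ✓ (rhs at j=2)
  i=3: ✓ (rhs at j=3)
  i=4: ✗ (no rhs in [4,5])
  i=5: ✓ (rhs at j=6; lhs holds on [5,5])
  i=6: ✓ (rhs at j=6)

0, 1, 2, 3, 5, 6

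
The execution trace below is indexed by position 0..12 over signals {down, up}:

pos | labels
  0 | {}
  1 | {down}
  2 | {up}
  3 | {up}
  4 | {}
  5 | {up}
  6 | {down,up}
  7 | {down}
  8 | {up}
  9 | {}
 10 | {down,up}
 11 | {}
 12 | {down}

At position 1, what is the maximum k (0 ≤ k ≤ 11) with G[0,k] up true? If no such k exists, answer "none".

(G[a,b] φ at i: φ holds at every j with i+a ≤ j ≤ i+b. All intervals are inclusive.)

none

up must hold from j=1 onward; find where it first fails.
  j=1: fails → no k works.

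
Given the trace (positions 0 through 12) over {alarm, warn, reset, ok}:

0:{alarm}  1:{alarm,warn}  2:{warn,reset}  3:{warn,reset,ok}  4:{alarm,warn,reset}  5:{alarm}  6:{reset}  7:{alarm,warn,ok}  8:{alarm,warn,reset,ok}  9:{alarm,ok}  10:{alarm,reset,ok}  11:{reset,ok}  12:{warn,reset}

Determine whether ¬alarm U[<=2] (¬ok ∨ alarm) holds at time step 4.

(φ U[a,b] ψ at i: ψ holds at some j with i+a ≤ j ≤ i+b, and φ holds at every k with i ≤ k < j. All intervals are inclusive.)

Need some j in [4,6] with (¬ok ∨ alarm), and ¬alarm at every k in [4,j-1].
  j=4: (¬ok ∨ alarm) holds; no prefix to check → satisfied.

Holds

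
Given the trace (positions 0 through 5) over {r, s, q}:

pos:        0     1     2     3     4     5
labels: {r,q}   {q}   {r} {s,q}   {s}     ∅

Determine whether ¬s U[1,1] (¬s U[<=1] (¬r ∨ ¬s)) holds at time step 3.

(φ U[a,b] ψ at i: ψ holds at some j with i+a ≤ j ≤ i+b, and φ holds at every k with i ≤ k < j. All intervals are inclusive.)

Need some j in [4,4] with (¬s U[<=1] (¬r ∨ ¬s)), and ¬s at every k in [3,j-1].
  j=4: (¬s U[<=1] (¬r ∨ ¬s)) holds, but ¬s fails at k=3 → not this j.
No j in the window works → until fails.

Does not hold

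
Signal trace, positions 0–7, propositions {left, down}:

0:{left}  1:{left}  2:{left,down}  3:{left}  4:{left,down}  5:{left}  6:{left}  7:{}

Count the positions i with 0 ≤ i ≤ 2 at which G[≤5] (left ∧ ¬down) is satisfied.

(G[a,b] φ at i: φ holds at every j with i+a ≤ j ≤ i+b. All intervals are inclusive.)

0

Evaluate at each i in [0,2]:
  i=0: ✗ (fails at j=2)
  i=1: ✗ (fails at j=2)
  i=2: ✗ (fails at j=2)
Positions where it holds: {} → 0.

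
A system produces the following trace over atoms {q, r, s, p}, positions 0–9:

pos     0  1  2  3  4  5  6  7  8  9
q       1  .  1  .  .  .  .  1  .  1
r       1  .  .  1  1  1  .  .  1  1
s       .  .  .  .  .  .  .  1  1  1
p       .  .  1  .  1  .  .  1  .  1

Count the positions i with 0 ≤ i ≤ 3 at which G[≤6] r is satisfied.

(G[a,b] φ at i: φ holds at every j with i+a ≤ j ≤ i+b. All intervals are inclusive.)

Evaluate at each i in [0,3]:
  i=0: ✗ (fails at j=1)
  i=1: ✗ (fails at j=1)
  i=2: ✗ (fails at j=2)
  i=3: ✗ (fails at j=6)
Positions where it holds: {} → 0.

0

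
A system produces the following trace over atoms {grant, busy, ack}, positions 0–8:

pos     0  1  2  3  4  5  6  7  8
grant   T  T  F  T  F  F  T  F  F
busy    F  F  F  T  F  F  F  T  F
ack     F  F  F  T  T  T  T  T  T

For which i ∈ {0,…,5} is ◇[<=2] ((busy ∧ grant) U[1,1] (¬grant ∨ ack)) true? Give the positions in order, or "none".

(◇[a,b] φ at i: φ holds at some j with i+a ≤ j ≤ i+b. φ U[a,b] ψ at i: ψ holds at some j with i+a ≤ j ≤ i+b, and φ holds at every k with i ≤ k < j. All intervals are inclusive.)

1, 2, 3

Evaluate at each i in [0,5]:
  i=0: ✗ (none in [0,2])
  i=1: ✓ (witness j=3)
  i=2: ✓ (witness j=3)
  i=3: ✓ (witness j=3)
  i=4: ✗ (none in [4,6])
  i=5: ✗ (none in [5,7])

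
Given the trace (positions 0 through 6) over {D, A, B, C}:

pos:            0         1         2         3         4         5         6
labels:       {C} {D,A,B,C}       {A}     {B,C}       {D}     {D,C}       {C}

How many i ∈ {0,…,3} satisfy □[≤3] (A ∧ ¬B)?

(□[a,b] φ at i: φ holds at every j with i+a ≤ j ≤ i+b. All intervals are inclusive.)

0

Evaluate at each i in [0,3]:
  i=0: ✗ (fails at j=0)
  i=1: ✗ (fails at j=1)
  i=2: ✗ (fails at j=3)
  i=3: ✗ (fails at j=3)
Positions where it holds: {} → 0.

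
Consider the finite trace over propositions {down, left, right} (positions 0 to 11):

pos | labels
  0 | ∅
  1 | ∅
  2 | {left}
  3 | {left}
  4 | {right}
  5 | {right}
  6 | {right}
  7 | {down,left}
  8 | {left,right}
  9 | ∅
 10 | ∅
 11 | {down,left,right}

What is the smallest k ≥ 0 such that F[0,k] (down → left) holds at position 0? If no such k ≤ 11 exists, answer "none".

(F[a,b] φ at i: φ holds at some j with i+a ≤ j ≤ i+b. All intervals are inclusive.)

Scan j = 0,1,… for (down → left):
  j=0: holds
First hit at j=0, so smallest k = 0-0 = 0.

0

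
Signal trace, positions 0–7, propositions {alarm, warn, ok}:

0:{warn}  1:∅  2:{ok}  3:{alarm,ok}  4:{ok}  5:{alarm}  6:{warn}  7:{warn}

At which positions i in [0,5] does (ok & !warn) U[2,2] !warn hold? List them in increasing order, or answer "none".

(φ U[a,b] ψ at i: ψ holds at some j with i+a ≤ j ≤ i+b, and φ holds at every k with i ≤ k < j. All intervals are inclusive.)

Evaluate at each i in [0,5]:
  i=0: ✗ (lhs fails at k=0 before rhs at j=2)
  i=1: ✗ (lhs fails at k=1 before rhs at j=3)
  i=2: ✓ (rhs at j=4; lhs holds on [2,3])
  i=3: ✓ (rhs at j=5; lhs holds on [3,4])
  i=4: ✗ (no rhs in [6,6])
  i=5: ✗ (no rhs in [7,7])

2, 3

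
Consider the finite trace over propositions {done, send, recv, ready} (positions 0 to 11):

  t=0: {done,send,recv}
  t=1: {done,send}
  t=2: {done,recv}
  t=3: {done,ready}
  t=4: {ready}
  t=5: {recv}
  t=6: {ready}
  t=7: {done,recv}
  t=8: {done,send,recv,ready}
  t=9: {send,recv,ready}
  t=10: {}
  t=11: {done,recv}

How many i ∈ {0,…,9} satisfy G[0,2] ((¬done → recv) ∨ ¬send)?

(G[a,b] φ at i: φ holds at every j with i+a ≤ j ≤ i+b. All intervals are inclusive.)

10

Evaluate at each i in [0,9]:
  i=0: ✓ (all of [0,2])
  i=1: ✓ (all of [1,3])
  i=2: ✓ (all of [2,4])
  i=3: ✓ (all of [3,5])
  i=4: ✓ (all of [4,6])
  i=5: ✓ (all of [5,7])
  i=6: ✓ (all of [6,8])
  i=7: ✓ (all of [7,9])
  i=8: ✓ (all of [8,10])
  i=9: ✓ (all of [9,11])
Positions where it holds: {0, 1, 2, 3, 4, 5, 6, 7, 8, 9} → 10.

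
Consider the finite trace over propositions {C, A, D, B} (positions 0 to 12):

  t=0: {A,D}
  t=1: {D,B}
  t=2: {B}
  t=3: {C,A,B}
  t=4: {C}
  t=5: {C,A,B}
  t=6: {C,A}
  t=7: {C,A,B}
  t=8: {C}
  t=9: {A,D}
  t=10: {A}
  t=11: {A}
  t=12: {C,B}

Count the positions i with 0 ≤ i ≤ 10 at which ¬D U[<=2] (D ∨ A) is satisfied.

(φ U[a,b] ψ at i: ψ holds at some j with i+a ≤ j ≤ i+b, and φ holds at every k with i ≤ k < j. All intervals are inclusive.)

Evaluate at each i in [0,10]:
  i=0: ✓ (rhs at j=0)
  i=1: ✓ (rhs at j=1)
  i=2: ✓ (rhs at j=3; lhs holds on [2,2])
  i=3: ✓ (rhs at j=3)
  i=4: ✓ (rhs at j=5; lhs holds on [4,4])
  i=5: ✓ (rhs at j=5)
  i=6: ✓ (rhs at j=6)
  i=7: ✓ (rhs at j=7)
  i=8: ✓ (rhs at j=9; lhs holds on [8,8])
  i=9: ✓ (rhs at j=9)
  i=10: ✓ (rhs at j=10)
Positions where it holds: {0, 1, 2, 3, 4, 5, 6, 7, 8, 9, 10} → 11.

11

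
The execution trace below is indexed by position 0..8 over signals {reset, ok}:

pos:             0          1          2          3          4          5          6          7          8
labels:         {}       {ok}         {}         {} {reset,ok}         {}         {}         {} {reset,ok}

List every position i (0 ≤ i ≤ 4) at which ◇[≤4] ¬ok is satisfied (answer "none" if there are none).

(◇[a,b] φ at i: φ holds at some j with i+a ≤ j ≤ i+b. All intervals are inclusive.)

Evaluate at each i in [0,4]:
  i=0: ✓ (witness j=0)
  i=1: ✓ (witness j=2)
  i=2: ✓ (witness j=2)
  i=3: ✓ (witness j=3)
  i=4: ✓ (witness j=5)

0, 1, 2, 3, 4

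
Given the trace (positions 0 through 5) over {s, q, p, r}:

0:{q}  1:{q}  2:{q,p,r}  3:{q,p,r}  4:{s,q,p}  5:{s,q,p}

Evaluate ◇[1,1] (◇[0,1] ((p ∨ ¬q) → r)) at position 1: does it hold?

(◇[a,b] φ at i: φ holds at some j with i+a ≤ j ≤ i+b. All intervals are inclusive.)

Holds

Check ◇[0,1] ((p ∨ ¬q) → r) at each j in [2,2]:
  j=2: holds (witness at 2)
Found at j=2 → formula holds.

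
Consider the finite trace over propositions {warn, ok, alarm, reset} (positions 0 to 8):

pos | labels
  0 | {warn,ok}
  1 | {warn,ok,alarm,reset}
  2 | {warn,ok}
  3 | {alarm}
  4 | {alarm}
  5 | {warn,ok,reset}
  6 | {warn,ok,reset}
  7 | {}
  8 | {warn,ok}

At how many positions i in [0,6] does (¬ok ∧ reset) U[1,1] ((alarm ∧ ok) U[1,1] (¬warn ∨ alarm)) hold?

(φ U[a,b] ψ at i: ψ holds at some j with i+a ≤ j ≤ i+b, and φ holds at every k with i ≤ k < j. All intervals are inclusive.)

Evaluate at each i in [0,6]:
  i=0: ✗ (no rhs in [1,1])
  i=1: ✗ (no rhs in [2,2])
  i=2: ✗ (no rhs in [3,3])
  i=3: ✗ (no rhs in [4,4])
  i=4: ✗ (no rhs in [5,5])
  i=5: ✗ (no rhs in [6,6])
  i=6: ✗ (no rhs in [7,7])
Positions where it holds: {} → 0.

0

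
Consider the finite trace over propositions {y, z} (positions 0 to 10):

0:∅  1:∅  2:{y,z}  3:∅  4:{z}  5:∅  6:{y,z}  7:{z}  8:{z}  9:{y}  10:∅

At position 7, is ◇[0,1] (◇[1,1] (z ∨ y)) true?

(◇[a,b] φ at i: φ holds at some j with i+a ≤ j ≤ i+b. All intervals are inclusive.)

Check ◇[1,1] (z ∨ y) at each j in [7,8]:
  j=7: holds (witness at 8)
  j=8: holds (witness at 9)
Found at j=7 → formula holds.

Yes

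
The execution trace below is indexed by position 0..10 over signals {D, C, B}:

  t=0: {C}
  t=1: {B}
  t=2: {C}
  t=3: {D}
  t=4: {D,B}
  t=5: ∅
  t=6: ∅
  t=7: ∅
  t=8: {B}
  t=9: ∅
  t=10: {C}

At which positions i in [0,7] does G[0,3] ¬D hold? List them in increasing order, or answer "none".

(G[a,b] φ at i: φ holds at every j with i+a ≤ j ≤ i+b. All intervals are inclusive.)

Evaluate at each i in [0,7]:
  i=0: ✗ (fails at j=3)
  i=1: ✗ (fails at j=3)
  i=2: ✗ (fails at j=3)
  i=3: ✗ (fails at j=3)
  i=4: ✗ (fails at j=4)
  i=5: ✓ (all of [5,8])
  i=6: ✓ (all of [6,9])
  i=7: ✓ (all of [7,10])

5, 6, 7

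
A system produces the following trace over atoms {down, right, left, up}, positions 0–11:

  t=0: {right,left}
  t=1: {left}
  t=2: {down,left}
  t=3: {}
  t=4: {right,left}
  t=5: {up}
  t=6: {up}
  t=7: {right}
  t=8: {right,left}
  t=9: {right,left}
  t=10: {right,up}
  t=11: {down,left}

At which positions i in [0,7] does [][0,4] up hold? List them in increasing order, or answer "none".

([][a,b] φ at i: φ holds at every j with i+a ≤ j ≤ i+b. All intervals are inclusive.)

Evaluate at each i in [0,7]:
  i=0: ✗ (fails at j=0)
  i=1: ✗ (fails at j=1)
  i=2: ✗ (fails at j=2)
  i=3: ✗ (fails at j=3)
  i=4: ✗ (fails at j=4)
  i=5: ✗ (fails at j=7)
  i=6: ✗ (fails at j=7)
  i=7: ✗ (fails at j=7)

none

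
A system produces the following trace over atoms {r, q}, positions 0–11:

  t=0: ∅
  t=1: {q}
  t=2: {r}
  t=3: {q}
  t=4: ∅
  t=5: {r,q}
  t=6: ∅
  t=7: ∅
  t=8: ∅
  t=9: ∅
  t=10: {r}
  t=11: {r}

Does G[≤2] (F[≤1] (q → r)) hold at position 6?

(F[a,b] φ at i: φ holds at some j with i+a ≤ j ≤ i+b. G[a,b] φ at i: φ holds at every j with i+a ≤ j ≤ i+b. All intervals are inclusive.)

Holds

Check F[≤1] (q → r) at every j in [6,8]:
  j=6: holds (witness at 6)
  j=7: holds (witness at 7)
  j=8: holds (witness at 8)
All positions satisfy it → formula holds.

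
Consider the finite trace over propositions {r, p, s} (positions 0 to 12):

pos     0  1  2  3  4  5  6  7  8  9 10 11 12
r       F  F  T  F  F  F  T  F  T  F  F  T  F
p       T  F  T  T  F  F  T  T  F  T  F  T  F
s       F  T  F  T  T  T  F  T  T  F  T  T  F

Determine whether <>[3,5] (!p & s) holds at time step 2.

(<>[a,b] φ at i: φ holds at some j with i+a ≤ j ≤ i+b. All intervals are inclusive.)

Yes

Check (!p & s) at each j in [5,7]:
  j=5: true
  j=6: false
  j=7: false
Found at j=5 → formula holds.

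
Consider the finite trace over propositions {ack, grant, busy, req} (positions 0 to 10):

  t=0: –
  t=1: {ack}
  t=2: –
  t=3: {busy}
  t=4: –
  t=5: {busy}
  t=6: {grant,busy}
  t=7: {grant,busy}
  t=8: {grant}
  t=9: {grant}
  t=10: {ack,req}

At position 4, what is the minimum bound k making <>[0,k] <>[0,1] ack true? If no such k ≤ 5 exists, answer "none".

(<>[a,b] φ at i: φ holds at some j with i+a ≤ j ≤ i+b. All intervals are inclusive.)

5

Scan j = 4,5,… for <>[0,1] ack:
  j=4: fails
  j=5: fails
  j=6: fails
  j=7: fails
  j=8: fails
  j=9: holds
First hit at j=9, so smallest k = 9-4 = 5.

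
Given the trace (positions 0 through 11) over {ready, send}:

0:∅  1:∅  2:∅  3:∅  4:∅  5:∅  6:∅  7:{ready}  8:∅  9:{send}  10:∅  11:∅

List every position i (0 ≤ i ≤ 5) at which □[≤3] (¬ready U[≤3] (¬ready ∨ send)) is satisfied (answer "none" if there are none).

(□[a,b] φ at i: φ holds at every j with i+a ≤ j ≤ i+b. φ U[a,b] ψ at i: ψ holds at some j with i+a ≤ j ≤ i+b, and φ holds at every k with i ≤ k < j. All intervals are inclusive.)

Evaluate at each i in [0,5]:
  i=0: ✓ (all of [0,3])
  i=1: ✓ (all of [1,4])
  i=2: ✓ (all of [2,5])
  i=3: ✓ (all of [3,6])
  i=4: ✗ (fails at j=7)
  i=5: ✗ (fails at j=7)

0, 1, 2, 3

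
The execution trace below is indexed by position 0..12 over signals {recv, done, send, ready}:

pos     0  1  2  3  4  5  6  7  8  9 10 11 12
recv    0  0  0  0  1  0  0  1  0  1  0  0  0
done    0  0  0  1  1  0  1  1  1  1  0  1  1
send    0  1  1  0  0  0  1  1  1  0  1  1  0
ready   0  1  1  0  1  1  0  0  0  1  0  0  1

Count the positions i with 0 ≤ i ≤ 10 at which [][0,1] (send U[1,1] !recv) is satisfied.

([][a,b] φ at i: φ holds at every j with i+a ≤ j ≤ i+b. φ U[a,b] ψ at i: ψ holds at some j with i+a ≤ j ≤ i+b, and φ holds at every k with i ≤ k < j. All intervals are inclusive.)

2

Evaluate at each i in [0,10]:
  i=0: ✗ (fails at j=0)
  i=1: ✓ (all of [1,2])
  i=2: ✗ (fails at j=3)
  i=3: ✗ (fails at j=3)
  i=4: ✗ (fails at j=4)
  i=5: ✗ (fails at j=5)
  i=6: ✗ (fails at j=6)
  i=7: ✗ (fails at j=8)
  i=8: ✗ (fails at j=8)
  i=9: ✗ (fails at j=9)
  i=10: ✓ (all of [10,11])
Positions where it holds: {1, 10} → 2.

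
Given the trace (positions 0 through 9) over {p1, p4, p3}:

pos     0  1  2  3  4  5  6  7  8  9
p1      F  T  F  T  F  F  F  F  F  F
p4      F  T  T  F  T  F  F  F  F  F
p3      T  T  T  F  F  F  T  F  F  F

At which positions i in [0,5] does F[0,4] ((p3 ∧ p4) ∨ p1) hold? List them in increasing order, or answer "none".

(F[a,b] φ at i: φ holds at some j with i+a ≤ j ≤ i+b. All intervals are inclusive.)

0, 1, 2, 3

Evaluate at each i in [0,5]:
  i=0: ✓ (witness j=1)
  i=1: ✓ (witness j=1)
  i=2: ✓ (witness j=2)
  i=3: ✓ (witness j=3)
  i=4: ✗ (none in [4,8])
  i=5: ✗ (none in [5,9])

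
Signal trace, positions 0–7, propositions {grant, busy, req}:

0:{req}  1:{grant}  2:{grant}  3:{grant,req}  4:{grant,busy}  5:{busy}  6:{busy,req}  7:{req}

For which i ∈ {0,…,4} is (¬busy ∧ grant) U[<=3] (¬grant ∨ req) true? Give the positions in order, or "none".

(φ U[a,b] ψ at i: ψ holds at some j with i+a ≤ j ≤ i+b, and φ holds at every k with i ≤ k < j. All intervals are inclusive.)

Evaluate at each i in [0,4]:
  i=0: ✓ (rhs at j=0)
  i=1: ✓ (rhs at j=3; lhs holds on [1,2])
  i=2: ✓ (rhs at j=3; lhs holds on [2,2])
  i=3: ✓ (rhs at j=3)
  i=4: ✗ (lhs fails at k=4 before rhs at j=5)

0, 1, 2, 3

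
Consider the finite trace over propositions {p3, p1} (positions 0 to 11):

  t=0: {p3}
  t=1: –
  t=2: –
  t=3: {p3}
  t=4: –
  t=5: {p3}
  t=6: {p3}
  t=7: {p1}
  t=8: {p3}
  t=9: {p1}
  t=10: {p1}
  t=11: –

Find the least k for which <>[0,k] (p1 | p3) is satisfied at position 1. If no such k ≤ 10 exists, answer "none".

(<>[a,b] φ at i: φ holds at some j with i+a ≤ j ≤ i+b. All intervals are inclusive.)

Scan j = 1,2,… for (p1 | p3):
  j=1: fails
  j=2: fails
  j=3: holds
First hit at j=3, so smallest k = 3-1 = 2.

2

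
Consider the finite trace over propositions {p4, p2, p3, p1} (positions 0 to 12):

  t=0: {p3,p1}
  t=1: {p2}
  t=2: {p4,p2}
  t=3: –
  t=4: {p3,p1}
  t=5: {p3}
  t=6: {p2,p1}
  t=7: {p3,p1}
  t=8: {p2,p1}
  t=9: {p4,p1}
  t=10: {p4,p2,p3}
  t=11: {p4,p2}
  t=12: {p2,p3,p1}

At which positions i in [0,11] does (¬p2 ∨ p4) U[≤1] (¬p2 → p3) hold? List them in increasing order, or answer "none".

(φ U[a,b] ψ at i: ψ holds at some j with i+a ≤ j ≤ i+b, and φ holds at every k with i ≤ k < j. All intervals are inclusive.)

Evaluate at each i in [0,11]:
  i=0: ✓ (rhs at j=0)
  i=1: ✓ (rhs at j=1)
  i=2: ✓ (rhs at j=2)
  i=3: ✓ (rhs at j=4; lhs holds on [3,3])
  i=4: ✓ (rhs at j=4)
  i=5: ✓ (rhs at j=5)
  i=6: ✓ (rhs at j=6)
  i=7: ✓ (rhs at j=7)
  i=8: ✓ (rhs at j=8)
  i=9: ✓ (rhs at j=10; lhs holds on [9,9])
  i=10: ✓ (rhs at j=10)
  i=11: ✓ (rhs at j=11)

0, 1, 2, 3, 4, 5, 6, 7, 8, 9, 10, 11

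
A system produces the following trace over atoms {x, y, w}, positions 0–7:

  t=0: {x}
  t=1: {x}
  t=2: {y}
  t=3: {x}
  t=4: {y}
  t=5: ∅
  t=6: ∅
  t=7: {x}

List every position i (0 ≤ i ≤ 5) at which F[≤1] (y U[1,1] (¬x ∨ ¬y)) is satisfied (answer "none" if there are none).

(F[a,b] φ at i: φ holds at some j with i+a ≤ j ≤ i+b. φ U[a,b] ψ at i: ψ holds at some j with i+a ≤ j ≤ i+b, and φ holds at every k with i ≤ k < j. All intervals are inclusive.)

1, 2, 3, 4

Evaluate at each i in [0,5]:
  i=0: ✗ (none in [0,1])
  i=1: ✓ (witness j=2)
  i=2: ✓ (witness j=2)
  i=3: ✓ (witness j=4)
  i=4: ✓ (witness j=4)
  i=5: ✗ (none in [5,6])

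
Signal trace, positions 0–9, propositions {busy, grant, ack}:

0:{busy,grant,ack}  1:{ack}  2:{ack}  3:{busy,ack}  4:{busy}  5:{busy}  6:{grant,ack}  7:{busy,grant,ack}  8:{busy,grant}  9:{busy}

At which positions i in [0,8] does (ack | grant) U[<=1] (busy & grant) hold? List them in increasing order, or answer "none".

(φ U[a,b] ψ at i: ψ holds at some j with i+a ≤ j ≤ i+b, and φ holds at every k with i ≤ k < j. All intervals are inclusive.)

0, 6, 7, 8

Evaluate at each i in [0,8]:
  i=0: ✓ (rhs at j=0)
  i=1: ✗ (no rhs in [1,2])
  i=2: ✗ (no rhs in [2,3])
  i=3: ✗ (no rhs in [3,4])
  i=4: ✗ (no rhs in [4,5])
  i=5: ✗ (no rhs in [5,6])
  i=6: ✓ (rhs at j=7; lhs holds on [6,6])
  i=7: ✓ (rhs at j=7)
  i=8: ✓ (rhs at j=8)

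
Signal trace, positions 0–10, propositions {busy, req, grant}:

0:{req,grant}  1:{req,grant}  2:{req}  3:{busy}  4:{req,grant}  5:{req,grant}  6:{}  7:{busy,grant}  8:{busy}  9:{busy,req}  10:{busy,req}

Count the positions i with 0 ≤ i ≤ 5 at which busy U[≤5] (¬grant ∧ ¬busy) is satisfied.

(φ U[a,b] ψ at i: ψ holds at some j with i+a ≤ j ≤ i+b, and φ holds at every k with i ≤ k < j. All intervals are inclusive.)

1

Evaluate at each i in [0,5]:
  i=0: ✗ (lhs fails at k=0 before rhs at j=2)
  i=1: ✗ (lhs fails at k=1 before rhs at j=2)
  i=2: ✓ (rhs at j=2)
  i=3: ✗ (lhs fails at k=4 before rhs at j=6)
  i=4: ✗ (lhs fails at k=4 before rhs at j=6)
  i=5: ✗ (lhs fails at k=5 before rhs at j=6)
Positions where it holds: {2} → 1.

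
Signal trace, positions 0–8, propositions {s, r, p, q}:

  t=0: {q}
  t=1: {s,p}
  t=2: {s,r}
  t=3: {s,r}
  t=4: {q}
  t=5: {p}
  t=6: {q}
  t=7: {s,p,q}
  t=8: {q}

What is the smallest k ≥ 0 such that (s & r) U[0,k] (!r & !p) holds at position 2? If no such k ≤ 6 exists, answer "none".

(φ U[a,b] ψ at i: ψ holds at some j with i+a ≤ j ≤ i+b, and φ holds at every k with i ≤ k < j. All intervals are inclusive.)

2

Need earliest j ≥ 2 with (!r & !p), and (s & r) at every k in [2,j-1].
  j=2: rhs fails.
  j=3: rhs fails.
  j=4: rhs holds; lhs holds on [2,3]. k = 2.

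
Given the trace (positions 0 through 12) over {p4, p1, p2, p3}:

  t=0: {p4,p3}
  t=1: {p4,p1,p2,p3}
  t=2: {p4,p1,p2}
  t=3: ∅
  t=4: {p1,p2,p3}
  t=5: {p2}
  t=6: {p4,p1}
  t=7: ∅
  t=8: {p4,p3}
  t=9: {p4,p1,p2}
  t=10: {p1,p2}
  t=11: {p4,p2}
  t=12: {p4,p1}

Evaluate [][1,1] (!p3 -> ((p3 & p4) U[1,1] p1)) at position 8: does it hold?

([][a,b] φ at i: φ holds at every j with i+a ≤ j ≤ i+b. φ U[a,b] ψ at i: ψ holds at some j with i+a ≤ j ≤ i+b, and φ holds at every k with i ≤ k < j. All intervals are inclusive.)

Check (!p3 -> ((p3 & p4) U[1,1] p1)) at every j in [9,9]:
  j=9: antecedent true; consequent fails → ✗
Fails at j=9 → formula fails.

False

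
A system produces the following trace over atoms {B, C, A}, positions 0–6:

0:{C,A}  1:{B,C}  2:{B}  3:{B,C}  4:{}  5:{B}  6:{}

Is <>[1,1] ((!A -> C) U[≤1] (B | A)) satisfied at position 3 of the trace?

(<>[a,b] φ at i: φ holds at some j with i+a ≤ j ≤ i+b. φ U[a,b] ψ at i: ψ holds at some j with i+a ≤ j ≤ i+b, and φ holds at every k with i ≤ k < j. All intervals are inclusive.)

Does not hold

Check ((!A -> C) U[≤1] (B | A)) at each j in [4,4]:
  j=4: fails
No position in the window satisfies it → formula fails.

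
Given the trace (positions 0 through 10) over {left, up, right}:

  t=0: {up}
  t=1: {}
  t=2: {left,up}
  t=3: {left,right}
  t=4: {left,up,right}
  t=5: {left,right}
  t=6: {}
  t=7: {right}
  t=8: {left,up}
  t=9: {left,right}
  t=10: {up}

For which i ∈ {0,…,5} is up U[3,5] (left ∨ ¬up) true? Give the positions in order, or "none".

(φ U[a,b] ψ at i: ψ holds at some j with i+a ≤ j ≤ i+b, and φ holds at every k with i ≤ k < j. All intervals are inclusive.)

none

Evaluate at each i in [0,5]:
  i=0: ✗ (lhs fails at k=1 before rhs at j=3)
  i=1: ✗ (lhs fails at k=1 before rhs at j=4)
  i=2: ✗ (lhs fails at k=3 before rhs at j=5)
  i=3: ✗ (lhs fails at k=3 before rhs at j=6)
  i=4: ✗ (lhs fails at k=5 before rhs at j=7)
  i=5: ✗ (lhs fails at k=5 before rhs at j=8)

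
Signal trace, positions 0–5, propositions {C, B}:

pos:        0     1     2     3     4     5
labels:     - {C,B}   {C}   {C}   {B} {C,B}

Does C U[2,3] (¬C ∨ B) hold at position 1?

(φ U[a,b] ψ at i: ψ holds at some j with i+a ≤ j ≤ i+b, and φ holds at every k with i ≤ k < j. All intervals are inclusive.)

True

Need some j in [3,4] with (¬C ∨ B), and C at every k in [1,j-1].
  j=3: (¬C ∨ B) false.
  j=4: (¬C ∨ B) holds; C holds at every k in [1,3] → satisfied.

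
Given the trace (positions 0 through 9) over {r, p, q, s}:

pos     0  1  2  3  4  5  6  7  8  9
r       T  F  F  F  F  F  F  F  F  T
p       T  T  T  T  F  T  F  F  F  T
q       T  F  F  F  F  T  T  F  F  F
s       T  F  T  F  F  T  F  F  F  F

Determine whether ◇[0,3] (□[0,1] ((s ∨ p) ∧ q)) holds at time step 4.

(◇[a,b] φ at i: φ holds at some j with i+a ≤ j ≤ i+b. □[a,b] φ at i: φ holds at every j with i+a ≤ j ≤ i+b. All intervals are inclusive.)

Check □[0,1] ((s ∨ p) ∧ q) at each j in [4,7]:
  j=4: fails at 4
  j=5: fails at 6
  j=6: fails at 6
  j=7: fails at 7
No position in the window satisfies it → formula fails.

Does not hold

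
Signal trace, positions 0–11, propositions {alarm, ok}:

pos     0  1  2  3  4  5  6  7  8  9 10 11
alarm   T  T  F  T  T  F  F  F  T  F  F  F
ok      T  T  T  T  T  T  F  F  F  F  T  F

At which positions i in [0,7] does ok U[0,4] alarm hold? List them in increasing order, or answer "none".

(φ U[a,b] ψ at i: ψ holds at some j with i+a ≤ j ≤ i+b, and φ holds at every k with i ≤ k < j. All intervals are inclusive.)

0, 1, 2, 3, 4

Evaluate at each i in [0,7]:
  i=0: ✓ (rhs at j=0)
  i=1: ✓ (rhs at j=1)
  i=2: ✓ (rhs at j=3; lhs holds on [2,2])
  i=3: ✓ (rhs at j=3)
  i=4: ✓ (rhs at j=4)
  i=5: ✗ (lhs fails at k=6 before rhs at j=8)
  i=6: ✗ (lhs fails at k=6 before rhs at j=8)
  i=7: ✗ (lhs fails at k=7 before rhs at j=8)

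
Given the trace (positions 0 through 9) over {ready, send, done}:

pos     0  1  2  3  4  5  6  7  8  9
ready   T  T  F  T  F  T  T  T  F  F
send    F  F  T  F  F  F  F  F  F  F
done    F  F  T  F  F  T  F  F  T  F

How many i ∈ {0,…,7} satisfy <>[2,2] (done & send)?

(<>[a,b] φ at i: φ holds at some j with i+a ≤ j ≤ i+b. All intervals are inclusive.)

1

Evaluate at each i in [0,7]:
  i=0: ✓ (witness j=2)
  i=1: ✗ (none in [3,3])
  i=2: ✗ (none in [4,4])
  i=3: ✗ (none in [5,5])
  i=4: ✗ (none in [6,6])
  i=5: ✗ (none in [7,7])
  i=6: ✗ (none in [8,8])
  i=7: ✗ (none in [9,9])
Positions where it holds: {0} → 1.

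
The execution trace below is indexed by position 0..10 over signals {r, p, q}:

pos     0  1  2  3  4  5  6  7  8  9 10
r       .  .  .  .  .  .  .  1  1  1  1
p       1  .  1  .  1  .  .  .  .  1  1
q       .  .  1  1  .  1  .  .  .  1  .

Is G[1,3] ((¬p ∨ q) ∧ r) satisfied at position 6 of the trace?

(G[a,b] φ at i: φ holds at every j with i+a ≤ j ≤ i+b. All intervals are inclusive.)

Check ((¬p ∨ q) ∧ r) at every j in [7,9]:
  j=7: true
  j=8: true
  j=9: true
All positions satisfy it → formula holds.

Holds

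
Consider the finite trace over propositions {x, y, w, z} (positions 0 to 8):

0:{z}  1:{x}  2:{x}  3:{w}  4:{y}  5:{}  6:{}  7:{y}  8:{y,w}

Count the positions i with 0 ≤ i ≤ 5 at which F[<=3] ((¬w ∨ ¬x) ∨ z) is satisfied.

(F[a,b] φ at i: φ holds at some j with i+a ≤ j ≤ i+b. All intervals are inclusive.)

Evaluate at each i in [0,5]:
  i=0: ✓ (witness j=0)
  i=1: ✓ (witness j=1)
  i=2: ✓ (witness j=2)
  i=3: ✓ (witness j=3)
  i=4: ✓ (witness j=4)
  i=5: ✓ (witness j=5)
Positions where it holds: {0, 1, 2, 3, 4, 5} → 6.

6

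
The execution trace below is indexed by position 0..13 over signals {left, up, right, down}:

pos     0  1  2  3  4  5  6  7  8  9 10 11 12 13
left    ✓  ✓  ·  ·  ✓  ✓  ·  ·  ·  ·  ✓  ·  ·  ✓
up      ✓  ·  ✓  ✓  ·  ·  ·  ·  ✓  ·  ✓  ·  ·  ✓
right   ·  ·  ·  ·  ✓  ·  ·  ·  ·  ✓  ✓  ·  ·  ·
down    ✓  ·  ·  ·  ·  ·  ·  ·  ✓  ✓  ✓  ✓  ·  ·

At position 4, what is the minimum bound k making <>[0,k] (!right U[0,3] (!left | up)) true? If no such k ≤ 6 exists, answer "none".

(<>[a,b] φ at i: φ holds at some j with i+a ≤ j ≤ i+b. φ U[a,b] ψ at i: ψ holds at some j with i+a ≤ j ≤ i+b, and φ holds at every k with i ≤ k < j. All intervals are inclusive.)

1

Scan j = 4,5,… for (!right U[0,3] (!left | up)):
  j=4: fails
  j=5: holds
First hit at j=5, so smallest k = 5-4 = 1.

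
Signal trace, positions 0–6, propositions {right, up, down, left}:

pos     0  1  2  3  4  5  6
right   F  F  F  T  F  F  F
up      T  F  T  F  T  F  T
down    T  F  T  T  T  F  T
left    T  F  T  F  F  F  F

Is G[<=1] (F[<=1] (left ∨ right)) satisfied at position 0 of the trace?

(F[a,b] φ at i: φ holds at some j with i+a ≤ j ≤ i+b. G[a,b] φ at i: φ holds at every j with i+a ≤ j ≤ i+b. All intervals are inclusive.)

Yes

Check F[<=1] (left ∨ right) at every j in [0,1]:
  j=0: holds (witness at 0)
  j=1: holds (witness at 2)
All positions satisfy it → formula holds.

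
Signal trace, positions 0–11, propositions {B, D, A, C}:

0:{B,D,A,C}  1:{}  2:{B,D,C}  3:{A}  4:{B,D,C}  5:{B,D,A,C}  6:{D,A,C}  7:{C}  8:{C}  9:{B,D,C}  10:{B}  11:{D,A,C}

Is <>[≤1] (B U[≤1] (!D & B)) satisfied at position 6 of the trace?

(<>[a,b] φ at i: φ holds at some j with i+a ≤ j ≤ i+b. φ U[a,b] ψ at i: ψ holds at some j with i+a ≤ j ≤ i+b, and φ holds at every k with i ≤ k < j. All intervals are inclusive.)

False

Check (B U[≤1] (!D & B)) at each j in [6,7]:
  j=6: fails
  j=7: fails
No position in the window satisfies it → formula fails.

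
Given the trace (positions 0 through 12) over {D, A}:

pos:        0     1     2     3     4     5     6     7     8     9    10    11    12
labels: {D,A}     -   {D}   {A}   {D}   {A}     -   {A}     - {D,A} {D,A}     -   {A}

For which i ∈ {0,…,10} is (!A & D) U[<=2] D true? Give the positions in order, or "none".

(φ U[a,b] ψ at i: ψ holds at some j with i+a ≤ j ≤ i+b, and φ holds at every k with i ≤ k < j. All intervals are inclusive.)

0, 2, 4, 9, 10

Evaluate at each i in [0,10]:
  i=0: ✓ (rhs at j=0)
  i=1: ✗ (lhs fails at k=1 before rhs at j=2)
  i=2: ✓ (rhs at j=2)
  i=3: ✗ (lhs fails at k=3 before rhs at j=4)
  i=4: ✓ (rhs at j=4)
  i=5: ✗ (no rhs in [5,7])
  i=6: ✗ (no rhs in [6,8])
  i=7: ✗ (lhs fails at k=7 before rhs at j=9)
  i=8: ✗ (lhs fails at k=8 before rhs at j=9)
  i=9: ✓ (rhs at j=9)
  i=10: ✓ (rhs at j=10)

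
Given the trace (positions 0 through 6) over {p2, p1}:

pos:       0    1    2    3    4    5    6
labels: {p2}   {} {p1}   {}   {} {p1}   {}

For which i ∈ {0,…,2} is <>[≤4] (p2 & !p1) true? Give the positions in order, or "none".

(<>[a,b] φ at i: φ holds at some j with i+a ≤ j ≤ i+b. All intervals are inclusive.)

0

Evaluate at each i in [0,2]:
  i=0: ✓ (witness j=0)
  i=1: ✗ (none in [1,5])
  i=2: ✗ (none in [2,6])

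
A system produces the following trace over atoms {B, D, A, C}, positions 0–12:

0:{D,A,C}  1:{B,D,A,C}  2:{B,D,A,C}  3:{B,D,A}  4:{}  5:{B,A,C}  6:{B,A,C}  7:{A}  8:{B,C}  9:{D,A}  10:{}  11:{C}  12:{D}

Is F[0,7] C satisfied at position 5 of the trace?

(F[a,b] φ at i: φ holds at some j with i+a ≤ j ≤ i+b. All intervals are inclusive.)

True

Check C at each j in [5,12]:
  j=5: true
  j=6: true
  j=7: false
  j=8: true
  j=9: false
  j=10: false
  j=11: true
  j=12: false
Found at j=5 → formula holds.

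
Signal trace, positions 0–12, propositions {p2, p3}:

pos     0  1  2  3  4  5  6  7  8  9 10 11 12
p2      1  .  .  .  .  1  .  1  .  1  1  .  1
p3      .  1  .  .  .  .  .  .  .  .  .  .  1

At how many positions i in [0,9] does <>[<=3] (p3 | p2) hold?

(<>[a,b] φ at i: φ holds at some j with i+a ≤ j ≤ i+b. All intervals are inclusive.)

Evaluate at each i in [0,9]:
  i=0: ✓ (witness j=0)
  i=1: ✓ (witness j=1)
  i=2: ✓ (witness j=5)
  i=3: ✓ (witness j=5)
  i=4: ✓ (witness j=5)
  i=5: ✓ (witness j=5)
  i=6: ✓ (witness j=7)
  i=7: ✓ (witness j=7)
  i=8: ✓ (witness j=9)
  i=9: ✓ (witness j=9)
Positions where it holds: {0, 1, 2, 3, 4, 5, 6, 7, 8, 9} → 10.

10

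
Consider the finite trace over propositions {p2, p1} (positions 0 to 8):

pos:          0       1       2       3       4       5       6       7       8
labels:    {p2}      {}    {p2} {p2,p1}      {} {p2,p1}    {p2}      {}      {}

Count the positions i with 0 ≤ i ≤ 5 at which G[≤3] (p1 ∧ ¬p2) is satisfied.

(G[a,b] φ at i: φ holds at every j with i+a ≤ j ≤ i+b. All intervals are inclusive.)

Evaluate at each i in [0,5]:
  i=0: ✗ (fails at j=0)
  i=1: ✗ (fails at j=1)
  i=2: ✗ (fails at j=2)
  i=3: ✗ (fails at j=3)
  i=4: ✗ (fails at j=4)
  i=5: ✗ (fails at j=5)
Positions where it holds: {} → 0.

0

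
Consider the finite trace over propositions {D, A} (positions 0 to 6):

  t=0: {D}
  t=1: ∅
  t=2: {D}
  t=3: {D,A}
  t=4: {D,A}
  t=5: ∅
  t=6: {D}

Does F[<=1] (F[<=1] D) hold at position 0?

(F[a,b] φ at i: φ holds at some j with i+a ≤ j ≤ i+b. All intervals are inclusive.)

Check F[<=1] D at each j in [0,1]:
  j=0: holds (witness at 0)
  j=1: holds (witness at 2)
Found at j=0 → formula holds.

True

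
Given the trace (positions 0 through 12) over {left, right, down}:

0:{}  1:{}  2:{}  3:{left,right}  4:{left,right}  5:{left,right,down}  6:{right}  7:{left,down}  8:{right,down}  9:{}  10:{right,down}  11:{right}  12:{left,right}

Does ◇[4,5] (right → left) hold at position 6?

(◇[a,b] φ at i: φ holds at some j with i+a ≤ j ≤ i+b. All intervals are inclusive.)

Check (right → left) at each j in [10,11]:
  j=10: false
  j=11: false
No position in the window satisfies it → formula fails.

False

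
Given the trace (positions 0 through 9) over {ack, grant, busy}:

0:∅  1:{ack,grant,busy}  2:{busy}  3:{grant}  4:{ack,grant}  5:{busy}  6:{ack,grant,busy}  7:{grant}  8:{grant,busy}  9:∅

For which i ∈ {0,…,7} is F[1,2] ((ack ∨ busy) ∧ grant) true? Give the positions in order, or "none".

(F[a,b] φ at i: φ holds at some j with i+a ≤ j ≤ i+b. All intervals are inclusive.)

0, 2, 3, 4, 5, 6, 7

Evaluate at each i in [0,7]:
  i=0: ✓ (witness j=1)
  i=1: ✗ (none in [2,3])
  i=2: ✓ (witness j=4)
  i=3: ✓ (witness j=4)
  i=4: ✓ (witness j=6)
  i=5: ✓ (witness j=6)
  i=6: ✓ (witness j=8)
  i=7: ✓ (witness j=8)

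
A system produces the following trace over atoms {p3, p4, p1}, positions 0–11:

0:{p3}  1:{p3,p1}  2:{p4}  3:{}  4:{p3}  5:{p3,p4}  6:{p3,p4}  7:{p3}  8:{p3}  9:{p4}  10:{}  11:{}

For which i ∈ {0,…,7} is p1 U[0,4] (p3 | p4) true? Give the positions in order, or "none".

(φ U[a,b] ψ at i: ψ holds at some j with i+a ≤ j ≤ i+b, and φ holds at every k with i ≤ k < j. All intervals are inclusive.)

Evaluate at each i in [0,7]:
  i=0: ✓ (rhs at j=0)
  i=1: ✓ (rhs at j=1)
  i=2: ✓ (rhs at j=2)
  i=3: ✗ (lhs fails at k=3 before rhs at j=4)
  i=4: ✓ (rhs at j=4)
  i=5: ✓ (rhs at j=5)
  i=6: ✓ (rhs at j=6)
  i=7: ✓ (rhs at j=7)

0, 1, 2, 4, 5, 6, 7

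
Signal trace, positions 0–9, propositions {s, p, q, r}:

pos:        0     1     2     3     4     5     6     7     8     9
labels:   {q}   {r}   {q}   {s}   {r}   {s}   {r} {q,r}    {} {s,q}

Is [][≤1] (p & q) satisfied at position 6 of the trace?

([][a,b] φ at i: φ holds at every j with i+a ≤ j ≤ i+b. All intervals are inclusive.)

False

Check (p & q) at every j in [6,7]:
  j=6: false
  j=7: false
Fails at j=6 → formula fails.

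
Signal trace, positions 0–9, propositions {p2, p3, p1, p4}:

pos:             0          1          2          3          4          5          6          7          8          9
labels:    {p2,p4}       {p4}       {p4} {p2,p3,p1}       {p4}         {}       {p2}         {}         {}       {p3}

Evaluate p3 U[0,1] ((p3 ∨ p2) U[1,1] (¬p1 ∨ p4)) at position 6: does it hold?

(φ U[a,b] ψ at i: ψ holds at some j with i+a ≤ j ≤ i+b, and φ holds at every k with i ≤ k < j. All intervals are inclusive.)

Need some j in [6,7] with ((p3 ∨ p2) U[1,1] (¬p1 ∨ p4)), and p3 at every k in [6,j-1].
  j=6: ((p3 ∨ p2) U[1,1] (¬p1 ∨ p4)) holds; no prefix to check → satisfied.

True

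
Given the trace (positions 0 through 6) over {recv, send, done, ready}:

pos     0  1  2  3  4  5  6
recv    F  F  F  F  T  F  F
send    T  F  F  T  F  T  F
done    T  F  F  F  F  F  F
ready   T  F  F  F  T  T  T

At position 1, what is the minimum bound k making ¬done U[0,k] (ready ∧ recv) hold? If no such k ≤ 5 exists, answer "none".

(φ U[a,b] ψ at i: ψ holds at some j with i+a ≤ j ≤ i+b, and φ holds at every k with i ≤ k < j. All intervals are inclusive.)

Need earliest j ≥ 1 with (ready ∧ recv), and ¬done at every k in [1,j-1].
  j=1: rhs fails.
  j=2: rhs fails.
  j=3: rhs fails.
  j=4: rhs holds; lhs holds on [1,3]. k = 3.

3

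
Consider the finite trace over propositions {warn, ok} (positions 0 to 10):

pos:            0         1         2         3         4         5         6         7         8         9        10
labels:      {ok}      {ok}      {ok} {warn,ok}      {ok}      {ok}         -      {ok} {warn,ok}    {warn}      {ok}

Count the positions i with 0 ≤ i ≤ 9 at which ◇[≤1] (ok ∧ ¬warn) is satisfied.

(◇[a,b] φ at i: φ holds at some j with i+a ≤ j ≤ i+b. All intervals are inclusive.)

9

Evaluate at each i in [0,9]:
  i=0: ✓ (witness j=0)
  i=1: ✓ (witness j=1)
  i=2: ✓ (witness j=2)
  i=3: ✓ (witness j=4)
  i=4: ✓ (witness j=4)
  i=5: ✓ (witness j=5)
  i=6: ✓ (witness j=7)
  i=7: ✓ (witness j=7)
  i=8: ✗ (none in [8,9])
  i=9: ✓ (witness j=10)
Positions where it holds: {0, 1, 2, 3, 4, 5, 6, 7, 9} → 9.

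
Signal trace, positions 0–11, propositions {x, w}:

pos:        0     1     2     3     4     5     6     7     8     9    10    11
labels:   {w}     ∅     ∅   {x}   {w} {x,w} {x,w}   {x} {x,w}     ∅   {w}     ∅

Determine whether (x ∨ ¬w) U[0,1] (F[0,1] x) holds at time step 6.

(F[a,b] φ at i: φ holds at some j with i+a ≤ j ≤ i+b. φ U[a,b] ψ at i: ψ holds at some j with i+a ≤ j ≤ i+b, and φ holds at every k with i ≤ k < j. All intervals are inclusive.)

Holds

Need some j in [6,7] with F[0,1] x, and (x ∨ ¬w) at every k in [6,j-1].
  j=6: F[0,1] x holds; no prefix to check → satisfied.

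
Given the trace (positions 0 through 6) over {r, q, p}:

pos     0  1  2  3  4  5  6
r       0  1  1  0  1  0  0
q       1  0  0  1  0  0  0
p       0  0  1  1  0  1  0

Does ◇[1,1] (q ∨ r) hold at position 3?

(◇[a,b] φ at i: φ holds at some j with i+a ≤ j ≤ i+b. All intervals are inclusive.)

Check (q ∨ r) at each j in [4,4]:
  j=4: true
Found at j=4 → formula holds.

Holds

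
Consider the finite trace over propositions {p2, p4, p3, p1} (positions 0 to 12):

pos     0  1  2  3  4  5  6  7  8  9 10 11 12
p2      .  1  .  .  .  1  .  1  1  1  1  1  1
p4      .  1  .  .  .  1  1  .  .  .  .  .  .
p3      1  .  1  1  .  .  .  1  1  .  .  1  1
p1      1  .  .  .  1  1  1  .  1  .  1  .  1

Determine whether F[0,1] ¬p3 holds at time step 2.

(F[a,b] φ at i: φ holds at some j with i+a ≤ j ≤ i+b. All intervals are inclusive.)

Does not hold

Check ¬p3 at each j in [2,3]:
  j=2: false
  j=3: false
No position in the window satisfies it → formula fails.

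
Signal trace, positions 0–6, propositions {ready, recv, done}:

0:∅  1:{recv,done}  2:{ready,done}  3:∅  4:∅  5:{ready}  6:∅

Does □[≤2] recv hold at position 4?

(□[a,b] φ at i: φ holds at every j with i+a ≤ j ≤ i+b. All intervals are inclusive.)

Check recv at every j in [4,6]:
  j=4: false
  j=5: false
  j=6: false
Fails at j=4 → formula fails.

False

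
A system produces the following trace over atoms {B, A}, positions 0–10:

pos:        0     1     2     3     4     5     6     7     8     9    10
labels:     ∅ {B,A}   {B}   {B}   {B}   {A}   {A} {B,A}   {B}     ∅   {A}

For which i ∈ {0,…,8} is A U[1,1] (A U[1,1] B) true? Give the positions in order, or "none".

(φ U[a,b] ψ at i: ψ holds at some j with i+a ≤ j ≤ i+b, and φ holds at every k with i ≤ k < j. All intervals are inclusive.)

5, 6

Evaluate at each i in [0,8]:
  i=0: ✗ (lhs fails at k=0 before rhs at j=1)
  i=1: ✗ (no rhs in [2,2])
  i=2: ✗ (no rhs in [3,3])
  i=3: ✗ (no rhs in [4,4])
  i=4: ✗ (no rhs in [5,5])
  i=5: ✓ (rhs at j=6; lhs holds on [5,5])
  i=6: ✓ (rhs at j=7; lhs holds on [6,6])
  i=7: ✗ (no rhs in [8,8])
  i=8: ✗ (no rhs in [9,9])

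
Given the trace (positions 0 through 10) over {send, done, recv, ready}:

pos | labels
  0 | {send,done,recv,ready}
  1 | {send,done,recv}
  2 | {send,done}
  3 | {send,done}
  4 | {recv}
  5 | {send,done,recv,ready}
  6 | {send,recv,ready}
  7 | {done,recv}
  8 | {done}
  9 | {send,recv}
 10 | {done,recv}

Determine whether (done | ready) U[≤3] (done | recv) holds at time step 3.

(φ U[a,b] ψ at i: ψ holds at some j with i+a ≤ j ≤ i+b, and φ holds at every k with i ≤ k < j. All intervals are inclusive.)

True

Need some j in [3,6] with (done | recv), and (done | ready) at every k in [3,j-1].
  j=3: (done | recv) holds; no prefix to check → satisfied.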